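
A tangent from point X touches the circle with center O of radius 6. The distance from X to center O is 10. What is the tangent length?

The tangent, radius, and line from the external point to the center form a right triangle.
The right angle is where the tangent meets the radius.
By the Pythagorean theorem: tangent² + 6² = 10²
tangent² = 100 - 36 = 64
tangent = 8

8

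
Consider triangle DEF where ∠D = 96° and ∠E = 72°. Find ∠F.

By the triangle angle sum property, the three interior angles of any triangle add up to 180°.
We know angle D = 96° and angle E = 72°, so their sum is 168°.
Therefore angle F = 180° - 168° = 12°.

12 degrees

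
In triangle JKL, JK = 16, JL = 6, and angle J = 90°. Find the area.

Area = (1/2) * JK * JL * sin(J)
Area = (1/2) * 16 * 6 * sin(90°)
Area = (1/2) * 16 * 6 * 1
Area = 48

48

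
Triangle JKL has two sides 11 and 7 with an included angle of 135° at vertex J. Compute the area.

When two sides and the included angle are known, the area formula is (1/2)ab sin(C).
The height from one side to the opposite vertex is 7 sin(135°) = 7*sqrt(2)/2.
Area = (1/2) * 11 * 7*sqrt(2)/2 = 77*sqrt(2)/4.

77*sqrt(2)/4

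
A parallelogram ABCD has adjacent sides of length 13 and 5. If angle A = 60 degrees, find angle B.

In a parallelogram, consecutive angles are supplementary (sum to 180°).
angle B = 180 - angle A
angle B = 180 - 60
angle B = 120 degrees

120 degrees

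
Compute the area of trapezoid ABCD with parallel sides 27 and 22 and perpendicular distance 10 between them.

Area of a trapezoid = (base1 + base2) * height / 2
Area = (27 + 22) * 10 / 2
Area = 49 * 10 / 2
Area = 490 / 2
Area = 245

245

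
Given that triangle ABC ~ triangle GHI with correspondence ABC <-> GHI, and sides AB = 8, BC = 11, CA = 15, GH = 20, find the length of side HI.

Similar triangles have proportional sides. Setting up the proportion:
GH / AB = HI / BC
20 / 8 = HI / 11
HI = 11 * 20 / 8 = 55/2.

55/2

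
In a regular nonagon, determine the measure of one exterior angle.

Each exterior angle of a regular n-gon is 360 / n.
For n = 9: 360 / 9 = 40 degrees.

40 degrees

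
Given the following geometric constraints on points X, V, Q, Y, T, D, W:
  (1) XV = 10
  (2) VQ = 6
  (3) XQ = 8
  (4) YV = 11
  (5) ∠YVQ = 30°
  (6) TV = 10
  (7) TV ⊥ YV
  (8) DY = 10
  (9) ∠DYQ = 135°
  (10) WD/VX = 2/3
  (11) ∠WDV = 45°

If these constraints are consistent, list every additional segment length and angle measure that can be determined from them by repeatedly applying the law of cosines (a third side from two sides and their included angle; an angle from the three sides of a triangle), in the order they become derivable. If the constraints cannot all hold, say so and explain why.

The constraints are consistent. Derivable facts, in order:
After 1 step:
- QY ≈ 6.53
- YT ≈ 14.87
- ∠QVX = 53.13°
- ∠QXV = 36.87°
- ∠VQX = 90°
After 2 steps:
- QD ≈ 15.33
- ∠QYV = 27.33°
- ∠TYV = 42.27°
- ∠VQY = 122.67°
- ∠VTY = 47.73°
After 3 steps:
- ∠DQY = 27.46°
- ∠QDY = 17.54°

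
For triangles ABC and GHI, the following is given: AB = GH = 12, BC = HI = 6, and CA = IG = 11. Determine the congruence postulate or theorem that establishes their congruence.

The given information matches SSS: All three pairs of corresponding sides are equal (Side-Side-Side).

SSS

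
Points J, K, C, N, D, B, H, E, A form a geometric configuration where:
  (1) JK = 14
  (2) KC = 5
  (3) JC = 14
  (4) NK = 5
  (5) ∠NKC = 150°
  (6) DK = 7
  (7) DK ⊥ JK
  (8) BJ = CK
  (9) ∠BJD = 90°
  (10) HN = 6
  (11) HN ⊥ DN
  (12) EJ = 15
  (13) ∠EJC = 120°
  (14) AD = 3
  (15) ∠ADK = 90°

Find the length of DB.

From the given relations: BJ = CK = 5.
Step 1: By the law of cosines on triangle JKD: JD² = 14² + 7² − 2·14·7·cos(90°) = 245, so JD = 7·√5.
Step 2: By the law of cosines on triangle DJB: DB² = (7·√5)² + 5² − 2·7·√5·5·cos(90°) = 270, so DB = 3·√30.

Therefore, the length of DB = 3·√30.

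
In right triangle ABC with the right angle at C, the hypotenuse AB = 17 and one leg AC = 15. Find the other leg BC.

By the Pythagorean theorem: BC^2 = AB^2 - AC^2
BC^2 = 17^2 - 15^2 = 289 - 225 = 64
BC = sqrt(64) = 8

8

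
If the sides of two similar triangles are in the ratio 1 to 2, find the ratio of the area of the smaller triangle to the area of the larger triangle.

Area scales with the square of linear dimensions. If every length is multiplied by 1/2, then the area is multiplied by (1/2)^2 = 1/4.
The area ratio is 1:4.

1:4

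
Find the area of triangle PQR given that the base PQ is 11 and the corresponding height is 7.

Area = (1/2)(11)(7) = 77/2

77/2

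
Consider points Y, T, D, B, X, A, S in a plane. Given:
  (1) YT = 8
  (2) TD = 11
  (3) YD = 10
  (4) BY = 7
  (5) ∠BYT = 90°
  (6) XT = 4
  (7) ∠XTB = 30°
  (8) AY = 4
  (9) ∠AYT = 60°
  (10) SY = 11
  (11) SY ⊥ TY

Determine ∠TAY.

Step 1: By the law of cosines on triangle AYT: AT² = 4² + 8² − 2·4·8·cos(60°) = 48, so AT = 4·√3.
Step 2: By the inverse law of cosines on triangle TAY: cos(∠TAY) = ((4·√3)² + 4² − 8²) / (2·4·√3·4) = 0/55.43 = 0, so ∠TAY = 90°.

Therefore, the measure of angle ∠TAY = 90°.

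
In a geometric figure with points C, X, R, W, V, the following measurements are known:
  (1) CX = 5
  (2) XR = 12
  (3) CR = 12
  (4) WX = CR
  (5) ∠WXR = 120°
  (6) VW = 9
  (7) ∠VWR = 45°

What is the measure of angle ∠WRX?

From the given relations: WX = CR = 12.
Step 1: By the law of cosines on triangle RXW: RW² = 12² + 12² − 2·12·12·cos(120°) = 432, so RW = 12·√3.
Step 2: By the inverse law of cosines on triangle WRX: cos(∠WRX) = ((12·√3)² + 12² − 12²) / (2·12·√3·12) = 432/498.83 = 0.866, so ∠WRX = 30°.

Therefore, the measure of angle ∠WRX = 30°.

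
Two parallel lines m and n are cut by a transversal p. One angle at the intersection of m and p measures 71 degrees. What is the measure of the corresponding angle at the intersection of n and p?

Corresponding angles formed by parallel lines and a transversal are equal.
The given angle is 71 degrees.
The corresponding angle = 71 degrees.

71 degrees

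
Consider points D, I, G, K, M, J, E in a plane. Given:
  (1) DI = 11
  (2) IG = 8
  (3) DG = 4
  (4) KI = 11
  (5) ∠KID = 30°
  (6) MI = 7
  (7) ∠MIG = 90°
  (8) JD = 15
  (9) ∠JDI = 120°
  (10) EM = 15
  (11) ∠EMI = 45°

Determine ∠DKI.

Step 1: By the law of cosines on triangle KID: KD² = 11² + 11² − 2·11·11·cos(30°) = 32.42, so KD ≈ 5.69.
Step 2: By the inverse law of cosines on triangle DKI: cos(∠DKI) = (5.69² + 11² − 11²) / (2·5.69·11) = 32.42/125.27 = 0.2588, so ∠DKI = 75°.

Therefore, the measure of angle ∠DKI = 75°.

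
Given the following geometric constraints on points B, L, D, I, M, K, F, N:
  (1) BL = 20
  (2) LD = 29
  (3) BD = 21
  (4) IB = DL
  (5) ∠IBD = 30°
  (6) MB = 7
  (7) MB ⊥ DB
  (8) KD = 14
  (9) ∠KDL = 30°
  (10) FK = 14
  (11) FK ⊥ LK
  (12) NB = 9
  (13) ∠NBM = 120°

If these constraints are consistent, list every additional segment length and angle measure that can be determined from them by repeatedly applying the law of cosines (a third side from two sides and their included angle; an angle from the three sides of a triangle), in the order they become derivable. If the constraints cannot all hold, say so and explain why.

The constraints are consistent. Derivable facts, in order:
After 1 step:
- DI ≈ 15.07
- DM = 7·√10
- LK ≈ 18.27
- MN = √193
- ∠BDL = 43.6°
- ∠BLD = 46.4°
- ∠DBL = 90°
After 2 steps:
- LF ≈ 23.02
- ∠BDI = 105.84°
- ∠BDM = 18.43°
- ∠BID = 44.16°
- ∠BMD = 71.57°
- ∠BMN = 34.13°
- ∠BNM = 25.87°
- ∠DKL = 127.47°
- ∠DLK = 22.53°
After 3 steps:
- ∠FLK = 37.46°
- ∠KFL = 52.54°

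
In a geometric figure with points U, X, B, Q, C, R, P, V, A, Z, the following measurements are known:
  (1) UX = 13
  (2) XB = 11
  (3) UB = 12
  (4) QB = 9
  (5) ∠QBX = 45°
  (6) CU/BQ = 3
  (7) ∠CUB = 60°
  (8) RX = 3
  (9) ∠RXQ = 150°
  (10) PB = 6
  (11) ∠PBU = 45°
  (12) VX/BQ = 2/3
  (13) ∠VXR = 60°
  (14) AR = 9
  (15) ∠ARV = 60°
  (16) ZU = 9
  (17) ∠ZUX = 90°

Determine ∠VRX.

From the given relations: VX = 2/3·BQ = 2/3·9 = 6.
Step 1: By the law of cosines on triangle RXV: RV² = 3² + 6² − 2·3·6·cos(60°) = 27, so RV = 3·√3.
Step 2: By the inverse law of cosines on triangle VRX: cos(∠VRX) = ((3·√3)² + 3² − 6²) / (2·3·√3·3) = 0/31.18 = 0, so ∠VRX = 90°.

Therefore, the measure of angle ∠VRX = 90°.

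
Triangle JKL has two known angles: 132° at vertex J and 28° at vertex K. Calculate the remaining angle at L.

The interior angles sum to 180°: angle L = 180 - 132 - 28 = 20°.
The triangle is obtuse (angles 132°, 28°, 20°).

20 degrees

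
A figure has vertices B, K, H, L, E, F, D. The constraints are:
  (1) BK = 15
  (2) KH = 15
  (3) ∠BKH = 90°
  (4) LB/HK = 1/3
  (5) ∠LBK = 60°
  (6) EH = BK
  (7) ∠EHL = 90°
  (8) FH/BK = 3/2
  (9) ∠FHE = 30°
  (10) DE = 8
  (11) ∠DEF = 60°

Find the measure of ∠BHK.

Step 1: By the law of cosines on triangle HKB: HB² = 15² + 15² − 2·15·15·cos(90°) = 450, so HB = 15·√2.
Step 2: By the inverse law of cosines on triangle BHK: cos(∠BHK) = ((15·√2)² + 15² − 15²) / (2·15·√2·15) = 450/636.4 = 0.7071, so ∠BHK = 45°.

Therefore, the measure of angle ∠BHK = 45°.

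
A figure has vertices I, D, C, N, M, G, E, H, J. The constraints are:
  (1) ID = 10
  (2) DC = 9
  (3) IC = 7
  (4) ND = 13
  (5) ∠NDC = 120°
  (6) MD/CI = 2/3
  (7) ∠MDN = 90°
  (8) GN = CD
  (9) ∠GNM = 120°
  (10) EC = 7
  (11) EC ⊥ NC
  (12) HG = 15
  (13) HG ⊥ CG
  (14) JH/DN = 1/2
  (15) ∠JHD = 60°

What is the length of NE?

Step 1: By the law of cosines on triangle CDN: CN² = 9² + 13² − 2·9·13·cos(120°) = 367, so CN ≈ 19.16.
Step 2: By the law of cosines on triangle NCE: NE² = 19.16² + 7² − 2·19.16·7·cos(90°) = 416, so NE = 4·√26.

Therefore, the length of NE = 4·√26.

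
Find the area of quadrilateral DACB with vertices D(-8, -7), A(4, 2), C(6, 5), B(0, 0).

The Shoelace formula works by pairing each vertex with the next (cycling back to the first).
For each pair, compute x_i*y_(i+1) - x_(i+1)*y_i:
  (-8*2 - 4*-7) = 12
  (4*5 - 6*2) = 8
  (6*0 - 0*5) = 0
  (0*-7 - -8*0) = 0
Taking half the absolute value of the total: Area = (1/2)(20) = 10.

10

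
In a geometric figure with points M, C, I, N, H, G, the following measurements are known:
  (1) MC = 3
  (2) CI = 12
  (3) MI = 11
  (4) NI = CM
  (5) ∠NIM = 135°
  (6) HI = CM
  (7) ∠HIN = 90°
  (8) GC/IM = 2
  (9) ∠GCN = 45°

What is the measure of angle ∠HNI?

From the given relations: NI = CM = 3; HI = CM = 3.
Step 1: By the law of cosines on triangle NIH: NH² = 3² + 3² − 2·3·3·cos(90°) = 18, so NH = 3·√2.
Step 2: By the inverse law of cosines on triangle HNI: cos(∠HNI) = ((3·√2)² + 3² − 3²) / (2·3·√2·3) = 18/25.46 = 0.7071, so ∠HNI = 45°.

Therefore, the measure of angle ∠HNI = 45°.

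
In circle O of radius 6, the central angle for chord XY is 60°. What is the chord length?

Drop a perpendicular from the center to the chord, bisecting both the chord and the central angle.
Each half-chord = r sin(θ/2) = 6 sin(30°).
The full chord = 2 × 6 × sin(30°) = 6.

6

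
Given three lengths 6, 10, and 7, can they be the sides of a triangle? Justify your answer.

Sort the sides: 6, 7, 10.
It suffices to check that the sum of the two smallest exceeds the largest:
6 + 7 = 13 > 10. ✓
Yes, a valid triangle can be formed.

Yes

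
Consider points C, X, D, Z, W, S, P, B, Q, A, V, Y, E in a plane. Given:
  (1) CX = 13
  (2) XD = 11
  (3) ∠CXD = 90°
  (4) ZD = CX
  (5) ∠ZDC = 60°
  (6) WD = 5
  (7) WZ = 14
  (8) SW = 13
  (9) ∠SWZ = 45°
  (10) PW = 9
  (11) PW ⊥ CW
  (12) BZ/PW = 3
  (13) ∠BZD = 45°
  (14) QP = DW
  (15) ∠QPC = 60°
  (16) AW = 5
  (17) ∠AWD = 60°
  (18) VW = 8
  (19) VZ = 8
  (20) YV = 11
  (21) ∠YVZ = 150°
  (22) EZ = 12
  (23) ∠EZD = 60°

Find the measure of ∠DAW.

Step 1: By the law of cosines on triangle AWD: AD² = 5² + 5² − 2·5·5·cos(60°) = 25, so AD = 5.
Step 2: By the inverse law of cosines on triangle DAW: cos(∠DAW) = (5² + 5² − 5²) / (2·5·5) = 25/50 = 0.5, so ∠DAW = 60°.

Therefore, the measure of angle ∠DAW = 60°.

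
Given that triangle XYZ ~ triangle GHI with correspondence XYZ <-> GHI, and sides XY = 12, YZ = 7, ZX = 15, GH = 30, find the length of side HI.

k = 30/12 = 5/2. HI = 5/2 * 7 = 35/2.

35/2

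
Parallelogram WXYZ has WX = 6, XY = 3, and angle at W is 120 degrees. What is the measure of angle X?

In a parallelogram, consecutive angles are supplementary (sum to 180°).
angle X = 180 - angle W
angle X = 180 - 120
angle X = 60 degrees

60 degrees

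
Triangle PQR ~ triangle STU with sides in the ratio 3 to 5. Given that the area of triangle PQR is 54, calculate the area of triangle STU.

Area ratio = (3/5)^2 = 9/25. Area of STU = 54 * 25/9 = 150.

150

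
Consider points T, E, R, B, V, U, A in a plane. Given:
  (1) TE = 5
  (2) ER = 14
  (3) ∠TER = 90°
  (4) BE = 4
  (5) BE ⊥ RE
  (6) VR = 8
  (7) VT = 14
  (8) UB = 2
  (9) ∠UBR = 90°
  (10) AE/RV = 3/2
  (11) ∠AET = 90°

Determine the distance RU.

Step 1: By the law of cosines on triangle BER: BR² = 4² + 14² − 2·4·14·cos(90°) = 212, so BR = 2·√53.
Step 2: By the law of cosines on triangle RBU: RU² = (2·√53)² + 2² − 2·2·√53·2·cos(90°) = 216, so RU = 6·√6.

Therefore, the length of RU = 6·√6.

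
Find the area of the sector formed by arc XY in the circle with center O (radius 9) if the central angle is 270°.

The full circle has area πr² = π(9)² = 81*pi.
The sector covers 270° out of 360°, a fraction of 3/4.
Sector area = 81*pi × 3/4 = 243*pi/4.

243*pi/4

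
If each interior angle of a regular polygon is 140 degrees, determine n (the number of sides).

The exterior angle is the supplement of the interior angle: 180 - 140 = 40 degrees.
Since the exterior angles of any convex polygon sum to 360 degrees, the number of sides is 360 / 40 = 9.

9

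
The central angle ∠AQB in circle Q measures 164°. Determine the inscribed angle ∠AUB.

An inscribed angle intercepts an arc from a point on the circle, while the central angle intercepts the same arc from the center.
The inscribed angle is always half the central angle: 164° / 2 = 82°.

82°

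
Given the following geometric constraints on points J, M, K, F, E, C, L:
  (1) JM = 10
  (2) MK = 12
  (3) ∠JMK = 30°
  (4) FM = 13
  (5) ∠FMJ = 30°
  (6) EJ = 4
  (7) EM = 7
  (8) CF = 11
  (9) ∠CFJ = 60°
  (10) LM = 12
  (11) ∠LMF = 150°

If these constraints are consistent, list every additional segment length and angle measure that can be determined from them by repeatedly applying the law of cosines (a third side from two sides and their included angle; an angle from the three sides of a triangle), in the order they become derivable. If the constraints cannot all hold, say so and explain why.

The constraints are consistent. Derivable facts, in order:
After 1 step:
- FL ≈ 24.15
- JF ≈ 6.62
- JK ≈ 6.01
- ∠EJM = 33.12°
- ∠EMJ = 18.19°
- ∠JEM = 128.68°
After 2 steps:
- JC ≈ 9.59
- ∠FJM = 100.96°
- ∠FLM = 15.61°
- ∠JFM = 49.04°
- ∠JKM = 56.26°
- ∠KJM = 93.74°
- ∠LFM = 14.39°
After 3 steps:
- ∠CJF = 83.29°
- ∠FCJ = 36.71°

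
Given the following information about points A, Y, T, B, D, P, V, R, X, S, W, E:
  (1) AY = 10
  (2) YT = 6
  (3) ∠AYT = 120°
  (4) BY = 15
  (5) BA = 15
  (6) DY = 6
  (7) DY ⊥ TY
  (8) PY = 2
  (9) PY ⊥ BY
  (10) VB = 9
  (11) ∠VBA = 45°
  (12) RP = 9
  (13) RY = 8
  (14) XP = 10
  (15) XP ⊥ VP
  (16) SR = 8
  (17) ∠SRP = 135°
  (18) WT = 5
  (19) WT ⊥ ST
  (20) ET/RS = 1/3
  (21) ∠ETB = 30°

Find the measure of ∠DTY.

Step 1: By the law of cosines on triangle TYD: TD² = 6² + 6² − 2·6·6·cos(90°) = 72, so TD = 6·√2.
Step 2: By the inverse law of cosines on triangle DTY: cos(∠DTY) = ((6·√2)² + 6² − 6²) / (2·6·√2·6) = 72/101.82 = 0.7071, so ∠DTY = 45°.

Therefore, the measure of angle ∠DTY = 45°.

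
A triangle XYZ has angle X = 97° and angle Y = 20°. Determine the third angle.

By the triangle angle sum property, the three interior angles of any triangle add up to 180°.
We know angle X = 97° and angle Y = 20°, so their sum is 117°.
Therefore angle Z = 180° - 117° = 63°.

63 degrees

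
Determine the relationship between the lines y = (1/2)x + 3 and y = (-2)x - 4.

Slope of line 1: m1 = 1/2
Slope of line 2: m2 = -2
m1 * m2 = (1/2) * (-2) = -1 = -1, so the lines are perpendicular.

Perpendicular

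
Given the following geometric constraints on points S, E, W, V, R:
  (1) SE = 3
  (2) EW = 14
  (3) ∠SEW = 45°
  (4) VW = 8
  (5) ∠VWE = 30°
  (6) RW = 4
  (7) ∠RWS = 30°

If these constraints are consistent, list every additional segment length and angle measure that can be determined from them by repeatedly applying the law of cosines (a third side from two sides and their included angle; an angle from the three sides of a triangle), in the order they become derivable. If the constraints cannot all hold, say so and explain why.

The constraints are consistent. Derivable facts, in order:
After 1 step:
- EV ≈ 8.12
- SW ≈ 12.07
After 2 steps:
- SR ≈ 8.83
- ∠ESW = 124.87°
- ∠EVW = 120.51°
- ∠EWS = 10.13°
- ∠VEW = 29.49°
After 3 steps:
- ∠RSW = 13.09°
- ∠SRW = 136.91°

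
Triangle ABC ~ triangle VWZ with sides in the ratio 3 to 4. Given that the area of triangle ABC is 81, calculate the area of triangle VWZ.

The ratio of areas of similar triangles = (side ratio)^2.
Side ratio = 3:4, so area ratio = 9:16.
Area of VWZ / Area of ABC = 16/9
Area of VWZ = 81 * 16/9 = 144

144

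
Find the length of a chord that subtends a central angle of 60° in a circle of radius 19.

Drop a perpendicular from the center to the chord, bisecting both the chord and the central angle.
Each half-chord = r sin(θ/2) = 19 sin(30°).
The full chord = 2 × 19 × sin(30°) = 19.

19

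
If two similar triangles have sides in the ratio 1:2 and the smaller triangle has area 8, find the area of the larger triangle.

Area ratio = (1/2)^2 = 1/4. Area of the larger triangle = 8 * 4/1 = 32.

32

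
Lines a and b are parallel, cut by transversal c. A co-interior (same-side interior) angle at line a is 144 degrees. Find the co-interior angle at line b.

Co-interior (same-side interior) angles are between the parallel lines on the same side of the transversal.
Unlike corresponding or alternate interior angles, they are supplementary rather than equal.
So the angle = 180 - 144 = 36 degrees.

36 degrees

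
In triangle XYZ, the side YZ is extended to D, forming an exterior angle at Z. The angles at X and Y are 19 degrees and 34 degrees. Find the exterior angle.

The interior angle at Z is 180 - 19 - 34 = 127 degrees.
The exterior angle and interior angle at Z are supplementary:
Exterior angle = 180 - 127 = 53 degrees.

53 degrees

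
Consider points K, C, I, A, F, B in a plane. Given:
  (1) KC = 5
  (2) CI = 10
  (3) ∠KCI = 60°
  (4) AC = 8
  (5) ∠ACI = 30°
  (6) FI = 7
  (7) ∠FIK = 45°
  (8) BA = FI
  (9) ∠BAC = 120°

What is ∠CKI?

Step 1: By the law of cosines on triangle KCI: KI² = 5² + 10² − 2·5·10·cos(60°) = 75, so KI = 5·√3.
Step 2: By the inverse law of cosines on triangle CKI: cos(∠CKI) = (5² + (5·√3)² − 10²) / (2·5·5·√3) = 0/86.6 = 0, so ∠CKI = 90°.

Therefore, the measure of angle ∠CKI = 90°.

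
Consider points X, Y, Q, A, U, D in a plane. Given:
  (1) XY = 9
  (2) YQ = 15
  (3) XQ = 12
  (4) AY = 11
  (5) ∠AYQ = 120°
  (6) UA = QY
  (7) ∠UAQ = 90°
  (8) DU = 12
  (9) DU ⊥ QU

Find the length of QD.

From the given relations: UA = QY = 15.
Step 1: By the law of cosines on triangle QYA: QA² = 15² + 11² − 2·15·11·cos(120°) = 511, so QA ≈ 22.61.
Step 2: By the law of cosines on triangle UAQ: UQ² = 15² + 22.61² − 2·15·22.61·cos(90°) = 736, so UQ = 4·√46.
Step 3: By the law of cosines on triangle QUD: QD² = (4·√46)² + 12² − 2·4·√46·12·cos(90°) = 880, so QD = 4·√55.

Therefore, the length of QD = 4·√55.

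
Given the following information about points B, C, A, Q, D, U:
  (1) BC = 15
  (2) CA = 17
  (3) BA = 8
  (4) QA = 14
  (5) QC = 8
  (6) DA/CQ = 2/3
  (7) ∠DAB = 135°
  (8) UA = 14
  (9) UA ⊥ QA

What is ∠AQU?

Step 1: By the law of cosines on triangle QAU: QU² = 14² + 14² − 2·14·14·cos(90°) = 392, so QU = 14·√2.
Step 2: By the inverse law of cosines on triangle AQU: cos(∠AQU) = (14² + (14·√2)² − 14²) / (2·14·14·√2) = 392/554.37 = 0.7071, so ∠AQU = 45°.

Therefore, the measure of angle ∠AQU = 45°.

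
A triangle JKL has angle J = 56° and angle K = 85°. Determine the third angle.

angle L = 180 - 56 - 85 = 39 degrees.

39 degrees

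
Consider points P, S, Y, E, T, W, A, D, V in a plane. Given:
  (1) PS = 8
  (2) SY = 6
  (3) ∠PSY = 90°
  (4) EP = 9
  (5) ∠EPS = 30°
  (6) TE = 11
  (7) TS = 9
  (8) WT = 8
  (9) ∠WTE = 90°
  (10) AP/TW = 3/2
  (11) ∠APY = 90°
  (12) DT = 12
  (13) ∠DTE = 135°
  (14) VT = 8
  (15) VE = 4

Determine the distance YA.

From the given relations: AP = 3/2·TW = 3/2·8 = 12.
Step 1: By the law of cosines on triangle PSY: PY² = 8² + 6² − 2·8·6·cos(90°) = 100, so PY = 10.
Step 2: By the law of cosines on triangle YPA: YA² = 10² + 12² − 2·10·12·cos(90°) = 244, so YA = 2·√61.

Therefore, the length of YA = 2·√61.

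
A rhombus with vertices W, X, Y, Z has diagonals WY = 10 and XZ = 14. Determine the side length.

Half-diagonals are 5 and 7. side = sqrt(5^2 + 7^2) = sqrt(74)

sqrt(74)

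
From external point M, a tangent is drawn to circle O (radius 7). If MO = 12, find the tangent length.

Let T be the point of tangency. Then OT ⊥ MT (radius ⊥ tangent).
In right triangle OTM: OM² = OT² + MT²
12² = 7² + MT²
MT² = 95, MT = sqrt(95)

sqrt(95)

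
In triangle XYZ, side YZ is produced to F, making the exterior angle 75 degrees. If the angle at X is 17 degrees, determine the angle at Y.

angle Y = 75 - 17 = 58 degrees (exterior angle theorem).

58 degrees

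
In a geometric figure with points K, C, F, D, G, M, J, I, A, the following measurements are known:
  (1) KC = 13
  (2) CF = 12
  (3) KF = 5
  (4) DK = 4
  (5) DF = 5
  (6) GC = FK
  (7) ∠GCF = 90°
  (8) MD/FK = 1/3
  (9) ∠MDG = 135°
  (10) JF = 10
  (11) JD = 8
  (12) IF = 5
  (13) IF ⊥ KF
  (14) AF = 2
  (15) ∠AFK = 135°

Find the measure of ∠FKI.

Step 1: By the law of cosines on triangle KFI: KI² = 5² + 5² − 2·5·5·cos(90°) = 50, so KI = 5·√2.
Step 2: By the inverse law of cosines on triangle FKI: cos(∠FKI) = (5² + (5·√2)² − 5²) / (2·5·5·√2) = 50/70.71 = 0.7071, so ∠FKI = 45°.

Therefore, the measure of angle ∠FKI = 45°.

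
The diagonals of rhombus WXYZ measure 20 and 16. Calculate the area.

The diagonals of a rhombus divide it into four right triangles.
Each triangle has legs 20/ 2 = 10 and 16/2 = 8, so each has area (1/2)*10*8 = 40.
Four such triangles give total area = (d1 * d2) / 2 = 160.

160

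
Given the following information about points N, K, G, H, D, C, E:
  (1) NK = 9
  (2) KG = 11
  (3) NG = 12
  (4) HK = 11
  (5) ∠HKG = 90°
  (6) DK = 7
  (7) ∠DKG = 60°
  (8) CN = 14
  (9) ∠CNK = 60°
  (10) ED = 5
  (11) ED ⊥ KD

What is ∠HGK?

Step 1: By the law of cosines on triangle GKH: GH² = 11² + 11² − 2·11·11·cos(90°) = 242, so GH = 11·√2.
Step 2: By the inverse law of cosines on triangle HGK: cos(∠HGK) = ((11·√2)² + 11² − 11²) / (2·11·√2·11) = 242/342.24 = 0.7071, so ∠HGK = 45°.

Therefore, the measure of angle ∠HGK = 45°.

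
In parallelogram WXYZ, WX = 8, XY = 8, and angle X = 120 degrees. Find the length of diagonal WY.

Using the law of cosines:
d^2 = 8^2 + 8^2 - 2(8)(8)cos(120 degrees)
d^2 = 64 + 64 - 128*-1/2
d^2 = 192
d = 8*sqrt(3)

8*sqrt(3)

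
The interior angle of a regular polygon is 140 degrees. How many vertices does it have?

The exterior angle is the supplement of the interior angle: 180 - 140 = 40 degrees.
Since the exterior angles of any convex polygon sum to 360 degrees, the number of sides is 360 / 40 = 9.

9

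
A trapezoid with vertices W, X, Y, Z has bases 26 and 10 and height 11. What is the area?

Area = (26 + 10) * 11 / 2 = 396 / 2 = 198

198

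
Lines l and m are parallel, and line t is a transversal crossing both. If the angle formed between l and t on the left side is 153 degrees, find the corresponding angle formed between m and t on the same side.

When a transversal crosses parallel lines, angles in the same position at each intersection are called corresponding angles.
These are always equal, so the answer is 153 degrees.

153 degrees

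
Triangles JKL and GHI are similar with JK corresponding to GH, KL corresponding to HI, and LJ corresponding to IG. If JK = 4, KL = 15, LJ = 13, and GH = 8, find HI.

Since the triangles are similar, the ratio of corresponding sides is constant.
Scale factor k = GH / JK = 8 / 4 = 2
HI = k * KL = 2 * 15 = 30

30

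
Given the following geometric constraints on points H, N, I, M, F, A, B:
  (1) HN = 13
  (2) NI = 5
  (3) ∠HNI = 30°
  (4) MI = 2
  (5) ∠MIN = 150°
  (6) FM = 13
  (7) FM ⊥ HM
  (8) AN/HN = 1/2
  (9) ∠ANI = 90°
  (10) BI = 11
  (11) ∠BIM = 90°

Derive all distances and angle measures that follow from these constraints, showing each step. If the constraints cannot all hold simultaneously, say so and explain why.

The constraints are consistent.

From the given relations:
  AN = 1/2·HN = 1/2·13 ≈ 6.5

Step 1: From HN = 13, NI = 5, and ∠HNI = 30°, by the law of cosines:
  HI² = HN² + NI² - 2·HN·NI·cos(30°) = 169 + 25 - 112.6 = 81.42
  HI ≈ 9.02

Step 2: From NI = 5, IM = 2, and ∠NIM = 150°, by the law of cosines:
  NM² = NI² + IM² - 2·NI·IM·cos(150°) = 25 + 4 + 17.32 = 46.32
  NM ≈ 6.81

Step 3: From IN = 5, NA = 6.5, and ∠INA = 90°, by the law of cosines:
  IA² = IN² + NA² - 2·IN·NA·cos(90°) = 25 + 42.25 - 0 = 67.25
  IA ≈ 8.2

Step 4: From MI = 2, IB = 11, and ∠MIB = 90°, by the law of cosines:
  MB² = MI² + IB² - 2·MI·IB·cos(90°) = 4 + 121 - 0 = 125
  MB = 5·√5

Step 5: From HI = 9.02, HN = 13, IN = 5, by the inverse law of cosines:
  cos(∠IHN) = (HI² + HN² - IN²) / (2·HI·HN)
  ∠IHN = 16.09°

Step 6: From NI = 5, NM = 6.81, IM = 2, by the inverse law of cosines:
  cos(∠INM) = (NI² + NM² - IM²) / (2·NI·NM)
  ∠INM = 8.45°

Step 7: From IA = 8.2, IN = 5, AN = 6.5, by the inverse law of cosines:
  cos(∠AIN) = (IA² + IN² - AN²) / (2·IA·IN)
  ∠AIN = 52.43°

Step 8: From IH = 9.02, IN = 5, HN = 13, by the inverse law of cosines:
  cos(∠HIN) = (IH² + IN² - HN²) / (2·IH·IN)
  ∠HIN = 133.91°

Step 9: From MB = 5·√5, MI = 2, BI = 11, by the inverse law of cosines:
  cos(∠BMI) = (MB² + MI² - BI²) / (2·MB·MI)
  ∠BMI = 79.7°

Step 10: From MI = 2, MN = 6.81, IN = 5, by the inverse law of cosines:
  cos(∠IMN) = (MI² + MN² - IN²) / (2·MI·MN)
  ∠IMN = 21.55°

Step 11: From AI = 8.2, AN = 6.5, IN = 5, by the inverse law of cosines:
  cos(∠IAN) = (AI² + AN² - IN²) / (2·AI·AN)
  ∠IAN = 37.57°

Step 12: From BI = 11, BM = 5·√5, IM = 2, by the inverse law of cosines:
  cos(∠IBM) = (BI² + BM² - IM²) / (2·BI·BM)
  ∠IBM = 10.3°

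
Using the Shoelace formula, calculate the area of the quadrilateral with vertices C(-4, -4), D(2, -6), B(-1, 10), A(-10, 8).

Shoelace: sum of cross terms = 210, Area = (1/2)|210| = 105

105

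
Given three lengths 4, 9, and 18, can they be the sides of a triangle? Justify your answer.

Check the triangle inequality: 4 + 9 = 13 ≤ 18.
Since the sum of two sides does not exceed the third, no triangle can be formed.

No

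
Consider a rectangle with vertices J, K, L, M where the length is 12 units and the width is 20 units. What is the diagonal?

d = sqrt(12^2 + 20^2) = sqrt(544) = 4*sqrt(34)

4*sqrt(34)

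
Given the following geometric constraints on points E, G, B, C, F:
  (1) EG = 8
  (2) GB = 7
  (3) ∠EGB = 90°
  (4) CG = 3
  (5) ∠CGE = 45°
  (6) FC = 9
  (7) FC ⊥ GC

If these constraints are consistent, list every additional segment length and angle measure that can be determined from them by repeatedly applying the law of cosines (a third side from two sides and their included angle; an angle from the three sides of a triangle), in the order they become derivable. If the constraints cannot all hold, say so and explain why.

The constraints are consistent. Derivable facts, in order:
After 1 step:
- EB = √113
- EC ≈ 6.25
- GF = 3·√10
After 2 steps:
- ∠BEG = 41.19°
- ∠CEG = 19.84°
- ∠CFG = 18.43°
- ∠CGF = 71.57°
- ∠EBG = 48.81°
- ∠ECG = 115.16°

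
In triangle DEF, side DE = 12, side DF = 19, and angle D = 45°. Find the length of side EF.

By the law of cosines: EF^2 = DE^2 + DF^2 - 2*DE*DF*cos(D)
EF^2 = 12^2 + 19^2 - 2*12*19*cos(45°)
EF^2 = 144 + 361 - 456*(sqrt(2)/2)
EF^2 = 505 - 228*sqrt(2)
EF = sqrt(505 - 228*sqrt(2))

sqrt(505 - 228*sqrt(2))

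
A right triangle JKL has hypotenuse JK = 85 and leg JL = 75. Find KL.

Rearranging the Pythagorean theorem to solve for the unknown leg:
leg^2 = hypotenuse^2 - known_leg^2 = 7225 - 5625 = 1600
leg = sqrt(1600) = 40.

40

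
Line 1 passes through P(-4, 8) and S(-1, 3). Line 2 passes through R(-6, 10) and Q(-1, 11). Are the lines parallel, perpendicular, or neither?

Slope of line 1: m1 = (3 - 8)/(-1 - -4) = -5/3 = -5/3
Slope of line 2: m2 = (11 - 10)/(-1 - -6) = 1/5 = 1/5
m1 != m2 (-5/3 != 1/5), so not parallel.
m1 * m2 = (-5/3) * (1/5) = -1/3 != -1, so not perpendicular.
The lines are neither parallel nor perpendicular.

Neither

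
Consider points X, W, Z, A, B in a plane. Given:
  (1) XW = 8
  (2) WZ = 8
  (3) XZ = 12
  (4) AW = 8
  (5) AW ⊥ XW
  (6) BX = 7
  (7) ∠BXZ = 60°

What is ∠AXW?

Step 1: By the law of cosines on triangle XWA: XA² = 8² + 8² − 2·8·8·cos(90°) = 128, so XA = 8·√2.
Step 2: By the inverse law of cosines on triangle AXW: cos(∠AXW) = ((8·√2)² + 8² − 8²) / (2·8·√2·8) = 128/181.02 = 0.7071, so ∠AXW = 45°.

Therefore, the measure of angle ∠AXW = 45°.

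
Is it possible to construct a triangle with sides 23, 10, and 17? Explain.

For three segments to close into a triangle, no single side can be as long as the other two combined.
The longest side is 23, and 10 + 17 = 27 > 23.
A triangle can be formed.

Yes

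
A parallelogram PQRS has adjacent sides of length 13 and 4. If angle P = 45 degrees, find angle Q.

In a parallelogram, consecutive angles are supplementary (sum to 180°).
angle Q = 180 - angle P
angle Q = 180 - 45
angle Q = 135 degrees

135 degrees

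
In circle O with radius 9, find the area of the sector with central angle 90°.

Sector area = πr² × θ/360
= π × 9² × 1/4
= π × 81 × 1/4
= 81*pi/4

81*pi/4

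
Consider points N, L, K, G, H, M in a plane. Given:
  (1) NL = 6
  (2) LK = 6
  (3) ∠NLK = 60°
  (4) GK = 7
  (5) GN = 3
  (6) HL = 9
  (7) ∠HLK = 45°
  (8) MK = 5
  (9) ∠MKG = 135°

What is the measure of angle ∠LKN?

Step 1: By the law of cosines on triangle KLN: KN² = 6² + 6² − 2·6·6·cos(60°) = 36, so KN = 6.
Step 2: By the inverse law of cosines on triangle LKN: cos(∠LKN) = (6² + 6² − 6²) / (2·6·6) = 36/72 = 0.5, so ∠LKN = 60°.

Therefore, the measure of angle ∠LKN = 60°.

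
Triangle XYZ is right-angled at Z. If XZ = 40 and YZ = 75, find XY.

In a right triangle, the square of the hypotenuse equals the sum of the squares of the two legs.
The legs are 40 and 75, so the hypotenuse = sqrt(1600 + 5625) = sqrt(7225) = 85.

85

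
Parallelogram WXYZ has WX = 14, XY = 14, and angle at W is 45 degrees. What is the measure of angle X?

Opposite sides of a parallelogram are parallel, so consecutive angles form co-interior angles on a transversal.
Co-interior angles sum to 180°, giving angle X = 180 - 45 = 135 degrees.

135 degrees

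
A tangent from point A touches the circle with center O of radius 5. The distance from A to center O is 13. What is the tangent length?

The tangent, radius, and line from the external point to the center form a right triangle.
The right angle is where the tangent meets the radius.
By the Pythagorean theorem: tangent² + 5² = 13²
tangent² = 169 - 25 = 144
tangent = 12

12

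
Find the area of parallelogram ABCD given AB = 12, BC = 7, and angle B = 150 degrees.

The area of a parallelogram equals the product of two adjacent sides times the sine of the included angle.
This is because the height equals 7 * sin(150°) = 7/2.
Area = 12 * 7/2 = 42

42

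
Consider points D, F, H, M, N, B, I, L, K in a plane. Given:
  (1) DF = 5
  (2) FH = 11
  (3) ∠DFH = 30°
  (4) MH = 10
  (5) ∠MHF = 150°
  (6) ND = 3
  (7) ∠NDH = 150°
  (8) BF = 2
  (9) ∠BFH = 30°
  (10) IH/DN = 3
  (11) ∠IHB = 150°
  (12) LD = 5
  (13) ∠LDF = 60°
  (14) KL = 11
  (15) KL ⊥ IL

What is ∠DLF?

Step 1: By the law of cosines on triangle LDF: LF² = 5² + 5² − 2·5·5·cos(60°) = 25, so LF = 5.
Step 2: By the inverse law of cosines on triangle DLF: cos(∠DLF) = (5² + 5² − 5²) / (2·5·5) = 25/50 = 0.5, so ∠DLF = 60°.

Therefore, the measure of angle ∠DLF = 60°.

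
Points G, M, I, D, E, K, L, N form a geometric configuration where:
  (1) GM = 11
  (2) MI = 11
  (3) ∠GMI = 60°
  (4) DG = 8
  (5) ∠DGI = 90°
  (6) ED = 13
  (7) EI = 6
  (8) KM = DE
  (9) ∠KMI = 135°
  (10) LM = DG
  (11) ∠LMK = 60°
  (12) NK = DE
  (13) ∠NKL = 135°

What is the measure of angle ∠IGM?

Step 1: By the law of cosines on triangle GMI: GI² = 11² + 11² − 2·11·11·cos(60°) = 121, so GI = 11.
Step 2: By the inverse law of cosines on triangle IGM: cos(∠IGM) = (11² + 11² − 11²) / (2·11·11) = 121/242 = 0.5, so ∠IGM = 60°.

Therefore, the measure of angle ∠IGM = 60°.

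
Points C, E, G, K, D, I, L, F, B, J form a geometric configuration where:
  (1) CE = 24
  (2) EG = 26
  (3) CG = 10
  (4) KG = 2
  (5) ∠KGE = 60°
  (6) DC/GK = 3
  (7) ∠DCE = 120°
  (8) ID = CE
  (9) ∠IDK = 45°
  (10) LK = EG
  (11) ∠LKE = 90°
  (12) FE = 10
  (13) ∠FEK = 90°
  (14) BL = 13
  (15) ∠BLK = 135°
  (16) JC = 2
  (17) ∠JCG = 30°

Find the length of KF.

Step 1: By the law of cosines on triangle EGK: EK² = 26² + 2² − 2·26·2·cos(60°) = 628, so EK = 2·√157.
Step 2: By the law of cosines on triangle KEF: KF² = (2·√157)² + 10² − 2·2·√157·10·cos(90°) = 728, so KF = 2·√182.

Therefore, the length of KF = 2·√182.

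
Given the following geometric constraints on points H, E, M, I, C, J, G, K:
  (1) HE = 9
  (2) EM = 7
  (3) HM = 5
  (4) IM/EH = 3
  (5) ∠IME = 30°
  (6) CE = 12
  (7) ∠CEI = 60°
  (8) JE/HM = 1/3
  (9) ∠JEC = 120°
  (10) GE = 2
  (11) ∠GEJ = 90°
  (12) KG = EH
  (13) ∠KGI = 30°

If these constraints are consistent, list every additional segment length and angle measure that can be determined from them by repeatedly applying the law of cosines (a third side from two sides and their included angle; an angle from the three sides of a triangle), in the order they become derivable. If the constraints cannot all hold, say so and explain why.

The constraints are consistent. Derivable facts, in order:
After 1 step:
- CJ ≈ 12.91
- EI ≈ 21.23
- JG ≈ 2.6
- ∠EHM = 50.7°
- ∠EMH = 95.74°
- ∠HEM = 33.56°
After 2 steps:
- IC ≈ 18.44
- ∠CJE = 53.58°
- ∠ECJ = 6.42°
- ∠EGJ = 39.81°
- ∠EIM = 9.49°
- ∠EJG = 50.19°
- ∠IEM = 140.51°
After 3 steps:
- ∠CIE = 34.31°
- ∠ECI = 85.69°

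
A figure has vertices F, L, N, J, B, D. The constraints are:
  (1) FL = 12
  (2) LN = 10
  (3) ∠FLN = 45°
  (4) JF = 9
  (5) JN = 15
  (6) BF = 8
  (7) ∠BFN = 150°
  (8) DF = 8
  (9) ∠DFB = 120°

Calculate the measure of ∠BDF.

Step 1: By the law of cosines on triangle DFB: DB² = 8² + 8² − 2·8·8·cos(120°) = 192, so DB = 8·√3.
Step 2: By the inverse law of cosines on triangle BDF: cos(∠BDF) = ((8·√3)² + 8² − 8²) / (2·8·√3·8) = 192/221.7 = 0.866, so ∠BDF = 30°.

Therefore, the measure of angle ∠BDF = 30°.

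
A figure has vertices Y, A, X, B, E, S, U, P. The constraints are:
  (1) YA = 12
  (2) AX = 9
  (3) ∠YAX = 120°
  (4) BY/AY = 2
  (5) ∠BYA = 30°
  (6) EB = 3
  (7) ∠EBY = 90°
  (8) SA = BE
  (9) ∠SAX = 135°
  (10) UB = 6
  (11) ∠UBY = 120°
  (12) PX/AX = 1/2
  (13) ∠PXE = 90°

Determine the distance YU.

From the given relations: BY = 2·AY = 2·12 = 24.
Step 1: By the law of cosines on triangle YBU: YU² = 24² + 6² − 2·24·6·cos(120°) = 756, so YU = 6·√21.

Therefore, the length of YU = 6·√21.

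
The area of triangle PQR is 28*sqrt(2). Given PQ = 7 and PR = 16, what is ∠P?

sin(C) = 2 * 28*sqrt(2) / (7 * 16) = sqrt(2)/2, so C = arcsin(sqrt(2)/2) = 45°.
Since sin(180° - C) = sin(C), the obtuse angle 135° gives the same area, so C = 45° or C = 135°.

45° or 135°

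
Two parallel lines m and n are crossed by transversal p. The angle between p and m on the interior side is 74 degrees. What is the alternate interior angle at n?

Alternate interior angles formed by parallel lines and a transversal are equal.
The given angle is 74 degrees.
The alternate interior angle = 74 degrees.

74 degrees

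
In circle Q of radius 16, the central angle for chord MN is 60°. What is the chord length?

Drop a perpendicular from the center to the chord, bisecting both the chord and the central angle.
Each half-chord = r sin(θ/2) = 16 sin(30°).
The full chord = 2 × 16 × sin(30°) = 16.

16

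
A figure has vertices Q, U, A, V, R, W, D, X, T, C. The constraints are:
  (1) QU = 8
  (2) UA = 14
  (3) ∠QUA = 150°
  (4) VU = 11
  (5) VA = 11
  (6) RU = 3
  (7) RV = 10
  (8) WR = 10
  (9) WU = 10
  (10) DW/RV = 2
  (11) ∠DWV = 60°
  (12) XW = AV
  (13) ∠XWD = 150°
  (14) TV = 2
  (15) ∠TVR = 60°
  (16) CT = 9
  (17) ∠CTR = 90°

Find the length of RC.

Step 1: By the law of cosines on triangle RVT: RT² = 10² + 2² − 2·10·2·cos(60°) = 84, so RT = 2·√21.
Step 2: By the law of cosines on triangle RTC: RC² = (2·√21)² + 9² − 2·2·√21·9·cos(90°) = 165, so RC = √165.

Therefore, the length of RC = √165.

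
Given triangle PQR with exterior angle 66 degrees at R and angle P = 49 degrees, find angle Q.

The exterior angle theorem states that an exterior angle equals the sum of the two non-adjacent interior angles.
So 66 = 49 + angle Q, which gives angle Q = 66 - 49 = 17 degrees.

17 degrees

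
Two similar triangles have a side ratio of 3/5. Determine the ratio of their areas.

The ratio of areas of similar triangles equals the square of the side ratio.
Side ratio = 3:5
Area ratio = (3/5)^2 = 9/25 = 9:25

9:25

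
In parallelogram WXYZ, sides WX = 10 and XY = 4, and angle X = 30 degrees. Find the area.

Area = a * b * sin(theta)
Area = 10 * 4 * sin(30 degrees)
Area = 40 * 1/2
Area = 20

20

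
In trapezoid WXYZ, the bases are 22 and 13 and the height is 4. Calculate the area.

Area of a trapezoid = (base1 + base2) * height / 2
Area = (22 + 13) * 4 / 2
Area = 35 * 4 / 2
Area = 140 / 2
Area = 70

70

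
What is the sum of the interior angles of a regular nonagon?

The sum of interior angles of an n-sided polygon is (n - 2) * 180.
For n = 9: (9 - 2) * 180 = 7 * 180 = 1260 degrees.

1260 degrees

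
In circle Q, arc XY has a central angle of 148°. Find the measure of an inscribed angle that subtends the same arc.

An inscribed angle intercepts an arc from a point on the circle, while the central angle intercepts the same arc from the center.
The inscribed angle is always half the central angle: 148° / 2 = 74°.

74°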